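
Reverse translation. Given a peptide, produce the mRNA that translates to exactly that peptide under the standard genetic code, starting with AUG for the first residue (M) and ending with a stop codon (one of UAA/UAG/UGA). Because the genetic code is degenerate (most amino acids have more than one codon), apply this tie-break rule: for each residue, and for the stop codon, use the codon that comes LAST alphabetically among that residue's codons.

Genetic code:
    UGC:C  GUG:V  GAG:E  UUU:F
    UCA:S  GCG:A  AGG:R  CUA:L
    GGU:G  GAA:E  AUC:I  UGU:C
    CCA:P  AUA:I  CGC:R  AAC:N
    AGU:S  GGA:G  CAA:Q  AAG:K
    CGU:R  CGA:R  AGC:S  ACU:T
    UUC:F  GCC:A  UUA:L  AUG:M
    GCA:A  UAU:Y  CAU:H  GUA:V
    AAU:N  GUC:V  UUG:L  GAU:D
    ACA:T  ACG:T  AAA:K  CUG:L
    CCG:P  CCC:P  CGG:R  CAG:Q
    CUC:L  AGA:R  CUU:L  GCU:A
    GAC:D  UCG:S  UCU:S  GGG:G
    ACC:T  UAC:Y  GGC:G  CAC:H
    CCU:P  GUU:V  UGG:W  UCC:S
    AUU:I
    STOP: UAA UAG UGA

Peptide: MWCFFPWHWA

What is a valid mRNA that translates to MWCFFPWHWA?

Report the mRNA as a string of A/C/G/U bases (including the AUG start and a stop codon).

residue 1: M -> AUG (start codon)
residue 2: W -> UGG (only codon)
residue 3: C codons sorted = UGC,UGU -> pick last = UGU
residue 4: F codons sorted = UUC,UUU -> pick last = UUU
residue 5: F codons sorted = UUC,UUU -> pick last = UUU
residue 6: P codons sorted = CCA,CCC,CCG,CCU -> pick last = CCU
residue 7: W -> UGG (only codon)
residue 8: H codons sorted = CAC,CAU -> pick last = CAU
residue 9: W -> UGG (only codon)
residue 10: A codons sorted = GCA,GCC,GCG,GCU -> pick last = GCU
terminator: stop codons sorted = UAA,UAG,UGA -> pick last = UGA

Answer: mRNA: AUGUGGUGUUUUUUUCCUUGGCAUUGGGCUUGA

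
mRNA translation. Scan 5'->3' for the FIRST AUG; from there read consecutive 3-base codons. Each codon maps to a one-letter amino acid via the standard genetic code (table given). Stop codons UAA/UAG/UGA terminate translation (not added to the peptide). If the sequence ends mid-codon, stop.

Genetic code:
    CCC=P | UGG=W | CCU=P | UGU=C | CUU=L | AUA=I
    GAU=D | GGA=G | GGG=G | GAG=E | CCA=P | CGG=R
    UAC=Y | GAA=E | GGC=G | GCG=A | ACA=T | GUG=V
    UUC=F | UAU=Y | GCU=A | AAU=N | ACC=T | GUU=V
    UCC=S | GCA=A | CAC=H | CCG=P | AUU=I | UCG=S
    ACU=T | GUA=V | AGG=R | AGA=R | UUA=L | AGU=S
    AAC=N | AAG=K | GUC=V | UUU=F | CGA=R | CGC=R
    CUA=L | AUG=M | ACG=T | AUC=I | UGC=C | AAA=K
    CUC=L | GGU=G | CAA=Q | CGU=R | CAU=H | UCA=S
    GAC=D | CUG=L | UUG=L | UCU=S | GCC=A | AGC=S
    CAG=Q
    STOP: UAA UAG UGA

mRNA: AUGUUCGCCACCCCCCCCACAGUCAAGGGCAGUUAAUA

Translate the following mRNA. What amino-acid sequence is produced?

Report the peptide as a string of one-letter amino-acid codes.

Answer: MFATPPTVKGS

Derivation:
start AUG at pos 0
pos 0: AUG -> M; peptide=M
pos 3: UUC -> F; peptide=MF
pos 6: GCC -> A; peptide=MFA
pos 9: ACC -> T; peptide=MFAT
pos 12: CCC -> P; peptide=MFATP
pos 15: CCC -> P; peptide=MFATPP
pos 18: ACA -> T; peptide=MFATPPT
pos 21: GUC -> V; peptide=MFATPPTV
pos 24: AAG -> K; peptide=MFATPPTVK
pos 27: GGC -> G; peptide=MFATPPTVKG
pos 30: AGU -> S; peptide=MFATPPTVKGS
pos 33: UAA -> STOP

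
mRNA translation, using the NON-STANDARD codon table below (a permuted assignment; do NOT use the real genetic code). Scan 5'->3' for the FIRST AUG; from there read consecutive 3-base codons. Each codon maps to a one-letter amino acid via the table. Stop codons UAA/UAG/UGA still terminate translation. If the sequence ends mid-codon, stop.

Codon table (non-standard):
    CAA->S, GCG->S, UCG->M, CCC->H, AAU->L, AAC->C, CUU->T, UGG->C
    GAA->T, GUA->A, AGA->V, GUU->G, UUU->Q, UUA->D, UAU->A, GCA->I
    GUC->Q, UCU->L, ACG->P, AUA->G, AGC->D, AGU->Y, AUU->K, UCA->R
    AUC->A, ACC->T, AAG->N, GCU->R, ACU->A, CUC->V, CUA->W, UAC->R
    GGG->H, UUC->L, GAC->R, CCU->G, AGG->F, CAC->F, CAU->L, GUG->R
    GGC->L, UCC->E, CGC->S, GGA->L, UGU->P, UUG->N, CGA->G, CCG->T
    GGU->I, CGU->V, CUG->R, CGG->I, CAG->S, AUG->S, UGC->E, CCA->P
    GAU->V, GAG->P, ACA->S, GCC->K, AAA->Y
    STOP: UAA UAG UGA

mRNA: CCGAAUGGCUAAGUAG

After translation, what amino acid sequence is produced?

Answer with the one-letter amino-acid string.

start AUG at pos 4
pos 4: AUG -> S; peptide=S
pos 7: GCU -> R; peptide=SR
pos 10: AAG -> N; peptide=SRN
pos 13: UAG -> STOP

Answer: SRN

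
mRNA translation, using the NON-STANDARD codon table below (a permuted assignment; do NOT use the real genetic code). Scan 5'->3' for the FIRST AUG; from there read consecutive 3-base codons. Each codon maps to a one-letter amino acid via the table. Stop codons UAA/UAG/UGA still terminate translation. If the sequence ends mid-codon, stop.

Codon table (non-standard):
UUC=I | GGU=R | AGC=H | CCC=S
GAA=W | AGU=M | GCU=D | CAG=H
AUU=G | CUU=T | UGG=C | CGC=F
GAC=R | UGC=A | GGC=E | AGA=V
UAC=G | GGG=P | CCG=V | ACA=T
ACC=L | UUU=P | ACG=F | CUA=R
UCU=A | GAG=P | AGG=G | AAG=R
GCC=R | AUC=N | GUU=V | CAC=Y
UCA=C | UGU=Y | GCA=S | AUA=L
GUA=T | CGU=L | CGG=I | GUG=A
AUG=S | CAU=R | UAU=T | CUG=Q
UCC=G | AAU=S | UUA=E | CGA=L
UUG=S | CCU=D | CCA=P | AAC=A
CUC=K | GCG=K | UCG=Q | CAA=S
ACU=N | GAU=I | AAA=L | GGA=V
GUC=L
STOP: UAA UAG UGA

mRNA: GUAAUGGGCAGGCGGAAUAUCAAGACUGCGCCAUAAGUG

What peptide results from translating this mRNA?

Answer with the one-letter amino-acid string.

start AUG at pos 3
pos 3: AUG -> S; peptide=S
pos 6: GGC -> E; peptide=SE
pos 9: AGG -> G; peptide=SEG
pos 12: CGG -> I; peptide=SEGI
pos 15: AAU -> S; peptide=SEGIS
pos 18: AUC -> N; peptide=SEGISN
pos 21: AAG -> R; peptide=SEGISNR
pos 24: ACU -> N; peptide=SEGISNRN
pos 27: GCG -> K; peptide=SEGISNRNK
pos 30: CCA -> P; peptide=SEGISNRNKP
pos 33: UAA -> STOP

Answer: SEGISNRNKP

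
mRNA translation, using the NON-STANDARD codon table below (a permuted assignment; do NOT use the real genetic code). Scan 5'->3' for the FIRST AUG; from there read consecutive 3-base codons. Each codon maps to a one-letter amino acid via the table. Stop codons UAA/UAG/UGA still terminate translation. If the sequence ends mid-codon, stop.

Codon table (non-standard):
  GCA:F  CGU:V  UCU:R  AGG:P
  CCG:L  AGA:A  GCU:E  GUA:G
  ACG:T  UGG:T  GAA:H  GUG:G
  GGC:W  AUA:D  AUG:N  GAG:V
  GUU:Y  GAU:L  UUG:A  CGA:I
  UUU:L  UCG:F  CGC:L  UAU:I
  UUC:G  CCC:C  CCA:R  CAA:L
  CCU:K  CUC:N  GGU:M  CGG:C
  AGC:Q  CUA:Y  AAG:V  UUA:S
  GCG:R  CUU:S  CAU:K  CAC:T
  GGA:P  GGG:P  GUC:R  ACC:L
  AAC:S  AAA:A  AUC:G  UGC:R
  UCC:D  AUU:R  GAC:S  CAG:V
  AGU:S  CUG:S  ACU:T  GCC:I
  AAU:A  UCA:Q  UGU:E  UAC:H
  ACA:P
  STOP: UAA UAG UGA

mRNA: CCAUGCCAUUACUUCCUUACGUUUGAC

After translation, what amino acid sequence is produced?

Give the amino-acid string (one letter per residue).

Answer: NRSSKHY

Derivation:
start AUG at pos 2
pos 2: AUG -> N; peptide=N
pos 5: CCA -> R; peptide=NR
pos 8: UUA -> S; peptide=NRS
pos 11: CUU -> S; peptide=NRSS
pos 14: CCU -> K; peptide=NRSSK
pos 17: UAC -> H; peptide=NRSSKH
pos 20: GUU -> Y; peptide=NRSSKHY
pos 23: UGA -> STOP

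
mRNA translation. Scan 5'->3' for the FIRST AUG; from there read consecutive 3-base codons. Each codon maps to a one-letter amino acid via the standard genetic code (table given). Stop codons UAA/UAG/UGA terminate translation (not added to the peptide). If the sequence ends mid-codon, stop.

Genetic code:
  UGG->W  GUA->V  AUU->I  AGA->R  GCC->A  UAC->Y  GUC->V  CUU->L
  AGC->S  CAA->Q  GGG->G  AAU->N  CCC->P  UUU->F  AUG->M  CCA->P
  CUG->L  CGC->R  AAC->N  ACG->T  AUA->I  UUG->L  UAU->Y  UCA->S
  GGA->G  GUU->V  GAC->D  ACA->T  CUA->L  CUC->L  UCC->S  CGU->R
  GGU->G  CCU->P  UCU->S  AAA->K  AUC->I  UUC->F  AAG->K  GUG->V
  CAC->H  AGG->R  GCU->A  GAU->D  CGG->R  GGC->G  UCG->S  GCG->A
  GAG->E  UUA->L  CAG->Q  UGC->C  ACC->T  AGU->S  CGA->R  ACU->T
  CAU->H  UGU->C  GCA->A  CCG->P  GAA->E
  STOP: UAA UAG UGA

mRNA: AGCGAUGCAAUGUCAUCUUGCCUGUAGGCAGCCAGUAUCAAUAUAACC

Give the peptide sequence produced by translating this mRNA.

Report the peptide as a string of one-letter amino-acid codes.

Answer: MQCHLACRQPVSI

Derivation:
start AUG at pos 4
pos 4: AUG -> M; peptide=M
pos 7: CAA -> Q; peptide=MQ
pos 10: UGU -> C; peptide=MQC
pos 13: CAU -> H; peptide=MQCH
pos 16: CUU -> L; peptide=MQCHL
pos 19: GCC -> A; peptide=MQCHLA
pos 22: UGU -> C; peptide=MQCHLAC
pos 25: AGG -> R; peptide=MQCHLACR
pos 28: CAG -> Q; peptide=MQCHLACRQ
pos 31: CCA -> P; peptide=MQCHLACRQP
pos 34: GUA -> V; peptide=MQCHLACRQPV
pos 37: UCA -> S; peptide=MQCHLACRQPVS
pos 40: AUA -> I; peptide=MQCHLACRQPVSI
pos 43: UAA -> STOP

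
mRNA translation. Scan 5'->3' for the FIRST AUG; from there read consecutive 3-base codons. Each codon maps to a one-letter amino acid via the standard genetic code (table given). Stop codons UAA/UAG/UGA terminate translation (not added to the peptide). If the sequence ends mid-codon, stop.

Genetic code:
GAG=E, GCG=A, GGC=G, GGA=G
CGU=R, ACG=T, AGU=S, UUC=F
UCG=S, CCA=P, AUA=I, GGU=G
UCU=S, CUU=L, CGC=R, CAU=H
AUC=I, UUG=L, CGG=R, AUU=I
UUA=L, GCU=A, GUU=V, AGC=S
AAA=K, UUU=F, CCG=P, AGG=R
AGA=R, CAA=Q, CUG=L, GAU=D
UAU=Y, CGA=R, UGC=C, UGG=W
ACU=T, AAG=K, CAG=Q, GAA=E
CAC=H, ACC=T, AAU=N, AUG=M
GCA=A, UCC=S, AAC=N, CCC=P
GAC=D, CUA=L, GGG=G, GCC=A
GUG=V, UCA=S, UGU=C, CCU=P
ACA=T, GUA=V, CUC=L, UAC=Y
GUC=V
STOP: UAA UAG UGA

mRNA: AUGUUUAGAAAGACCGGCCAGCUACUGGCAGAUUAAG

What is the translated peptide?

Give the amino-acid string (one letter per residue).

start AUG at pos 0
pos 0: AUG -> M; peptide=M
pos 3: UUU -> F; peptide=MF
pos 6: AGA -> R; peptide=MFR
pos 9: AAG -> K; peptide=MFRK
pos 12: ACC -> T; peptide=MFRKT
pos 15: GGC -> G; peptide=MFRKTG
pos 18: CAG -> Q; peptide=MFRKTGQ
pos 21: CUA -> L; peptide=MFRKTGQL
pos 24: CUG -> L; peptide=MFRKTGQLL
pos 27: GCA -> A; peptide=MFRKTGQLLA
pos 30: GAU -> D; peptide=MFRKTGQLLAD
pos 33: UAA -> STOP

Answer: MFRKTGQLLAD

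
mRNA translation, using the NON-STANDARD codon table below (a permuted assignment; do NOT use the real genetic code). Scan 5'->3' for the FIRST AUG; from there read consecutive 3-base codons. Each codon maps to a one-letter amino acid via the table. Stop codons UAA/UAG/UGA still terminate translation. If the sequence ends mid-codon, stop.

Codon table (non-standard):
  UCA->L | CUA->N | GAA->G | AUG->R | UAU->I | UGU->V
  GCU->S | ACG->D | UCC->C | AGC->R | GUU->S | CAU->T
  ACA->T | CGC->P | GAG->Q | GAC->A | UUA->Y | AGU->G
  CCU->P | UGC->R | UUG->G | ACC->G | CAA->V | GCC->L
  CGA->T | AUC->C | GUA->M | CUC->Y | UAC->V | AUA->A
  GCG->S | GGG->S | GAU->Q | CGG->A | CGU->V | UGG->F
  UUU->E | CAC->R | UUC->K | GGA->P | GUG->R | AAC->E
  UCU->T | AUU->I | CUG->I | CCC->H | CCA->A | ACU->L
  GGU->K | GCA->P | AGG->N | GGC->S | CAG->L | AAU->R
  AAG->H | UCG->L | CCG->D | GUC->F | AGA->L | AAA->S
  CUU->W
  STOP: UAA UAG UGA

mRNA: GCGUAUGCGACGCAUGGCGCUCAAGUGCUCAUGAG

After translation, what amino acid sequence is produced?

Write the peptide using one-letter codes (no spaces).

Answer: RTPRSYHRL

Derivation:
start AUG at pos 4
pos 4: AUG -> R; peptide=R
pos 7: CGA -> T; peptide=RT
pos 10: CGC -> P; peptide=RTP
pos 13: AUG -> R; peptide=RTPR
pos 16: GCG -> S; peptide=RTPRS
pos 19: CUC -> Y; peptide=RTPRSY
pos 22: AAG -> H; peptide=RTPRSYH
pos 25: UGC -> R; peptide=RTPRSYHR
pos 28: UCA -> L; peptide=RTPRSYHRL
pos 31: UGA -> STOP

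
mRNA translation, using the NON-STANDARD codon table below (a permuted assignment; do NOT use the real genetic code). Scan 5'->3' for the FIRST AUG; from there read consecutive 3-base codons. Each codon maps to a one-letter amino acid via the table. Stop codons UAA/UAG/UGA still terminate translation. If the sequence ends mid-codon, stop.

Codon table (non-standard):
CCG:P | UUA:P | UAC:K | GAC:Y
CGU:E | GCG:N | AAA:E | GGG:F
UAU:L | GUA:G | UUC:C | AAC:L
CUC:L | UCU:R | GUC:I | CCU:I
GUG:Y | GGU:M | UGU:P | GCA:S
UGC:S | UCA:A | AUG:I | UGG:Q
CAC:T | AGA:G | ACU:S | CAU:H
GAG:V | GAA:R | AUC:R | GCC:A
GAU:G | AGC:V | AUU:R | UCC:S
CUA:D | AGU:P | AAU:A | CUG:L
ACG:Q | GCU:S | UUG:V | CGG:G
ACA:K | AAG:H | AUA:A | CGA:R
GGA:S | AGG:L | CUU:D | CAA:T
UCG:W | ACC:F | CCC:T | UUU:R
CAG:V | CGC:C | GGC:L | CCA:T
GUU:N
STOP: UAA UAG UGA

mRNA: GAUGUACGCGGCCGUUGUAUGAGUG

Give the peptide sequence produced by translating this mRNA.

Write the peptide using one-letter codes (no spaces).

Answer: IKNANG

Derivation:
start AUG at pos 1
pos 1: AUG -> I; peptide=I
pos 4: UAC -> K; peptide=IK
pos 7: GCG -> N; peptide=IKN
pos 10: GCC -> A; peptide=IKNA
pos 13: GUU -> N; peptide=IKNAN
pos 16: GUA -> G; peptide=IKNANG
pos 19: UGA -> STOP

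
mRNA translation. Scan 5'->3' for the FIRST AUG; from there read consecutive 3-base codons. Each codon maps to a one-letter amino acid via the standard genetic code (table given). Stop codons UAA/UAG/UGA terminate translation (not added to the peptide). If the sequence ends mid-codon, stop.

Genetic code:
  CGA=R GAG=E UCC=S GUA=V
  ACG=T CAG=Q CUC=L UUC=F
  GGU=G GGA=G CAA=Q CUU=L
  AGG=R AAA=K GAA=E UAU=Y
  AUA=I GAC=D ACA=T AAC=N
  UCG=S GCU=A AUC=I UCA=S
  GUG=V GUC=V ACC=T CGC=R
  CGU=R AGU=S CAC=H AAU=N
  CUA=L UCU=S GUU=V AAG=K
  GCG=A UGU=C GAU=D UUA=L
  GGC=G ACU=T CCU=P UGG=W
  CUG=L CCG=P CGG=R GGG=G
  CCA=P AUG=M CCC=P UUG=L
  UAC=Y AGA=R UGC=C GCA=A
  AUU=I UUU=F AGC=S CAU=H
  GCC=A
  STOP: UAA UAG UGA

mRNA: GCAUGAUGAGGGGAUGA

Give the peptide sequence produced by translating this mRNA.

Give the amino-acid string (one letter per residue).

Answer: MMRG

Derivation:
start AUG at pos 2
pos 2: AUG -> M; peptide=M
pos 5: AUG -> M; peptide=MM
pos 8: AGG -> R; peptide=MMR
pos 11: GGA -> G; peptide=MMRG
pos 14: UGA -> STOP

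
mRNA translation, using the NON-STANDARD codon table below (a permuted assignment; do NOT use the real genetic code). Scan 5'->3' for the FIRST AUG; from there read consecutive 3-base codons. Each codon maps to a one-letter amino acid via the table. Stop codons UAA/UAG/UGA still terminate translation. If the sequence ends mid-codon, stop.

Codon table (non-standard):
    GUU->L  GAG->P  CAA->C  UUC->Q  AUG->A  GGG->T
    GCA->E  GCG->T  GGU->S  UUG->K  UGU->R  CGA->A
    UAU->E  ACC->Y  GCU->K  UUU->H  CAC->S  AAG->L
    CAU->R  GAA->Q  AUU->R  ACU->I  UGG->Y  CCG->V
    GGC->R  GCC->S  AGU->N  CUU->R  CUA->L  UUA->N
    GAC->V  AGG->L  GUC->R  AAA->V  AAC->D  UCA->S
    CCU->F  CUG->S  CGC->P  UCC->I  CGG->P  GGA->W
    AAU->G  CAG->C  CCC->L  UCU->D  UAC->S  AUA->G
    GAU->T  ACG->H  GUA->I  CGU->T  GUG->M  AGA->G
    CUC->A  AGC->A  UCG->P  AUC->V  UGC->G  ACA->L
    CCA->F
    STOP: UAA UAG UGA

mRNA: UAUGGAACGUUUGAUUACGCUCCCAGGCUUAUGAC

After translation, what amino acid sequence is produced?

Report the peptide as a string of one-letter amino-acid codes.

start AUG at pos 1
pos 1: AUG -> A; peptide=A
pos 4: GAA -> Q; peptide=AQ
pos 7: CGU -> T; peptide=AQT
pos 10: UUG -> K; peptide=AQTK
pos 13: AUU -> R; peptide=AQTKR
pos 16: ACG -> H; peptide=AQTKRH
pos 19: CUC -> A; peptide=AQTKRHA
pos 22: CCA -> F; peptide=AQTKRHAF
pos 25: GGC -> R; peptide=AQTKRHAFR
pos 28: UUA -> N; peptide=AQTKRHAFRN
pos 31: UGA -> STOP

Answer: AQTKRHAFRN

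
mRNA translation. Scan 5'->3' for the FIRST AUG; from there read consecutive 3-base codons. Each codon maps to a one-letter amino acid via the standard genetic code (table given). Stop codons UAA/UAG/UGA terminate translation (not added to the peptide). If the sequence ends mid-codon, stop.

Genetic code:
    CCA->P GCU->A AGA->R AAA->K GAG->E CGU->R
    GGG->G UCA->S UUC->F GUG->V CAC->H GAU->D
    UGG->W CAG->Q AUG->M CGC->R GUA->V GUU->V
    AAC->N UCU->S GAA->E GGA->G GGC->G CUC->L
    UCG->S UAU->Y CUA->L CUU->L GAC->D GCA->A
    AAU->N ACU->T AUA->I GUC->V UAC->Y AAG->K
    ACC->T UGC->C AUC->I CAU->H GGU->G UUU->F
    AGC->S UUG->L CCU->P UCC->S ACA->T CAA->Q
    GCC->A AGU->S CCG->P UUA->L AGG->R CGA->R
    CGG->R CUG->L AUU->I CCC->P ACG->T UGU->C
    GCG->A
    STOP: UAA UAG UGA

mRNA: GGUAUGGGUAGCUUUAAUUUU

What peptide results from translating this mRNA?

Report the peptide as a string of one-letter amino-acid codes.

Answer: MGSFNF

Derivation:
start AUG at pos 3
pos 3: AUG -> M; peptide=M
pos 6: GGU -> G; peptide=MG
pos 9: AGC -> S; peptide=MGS
pos 12: UUU -> F; peptide=MGSF
pos 15: AAU -> N; peptide=MGSFN
pos 18: UUU -> F; peptide=MGSFNF
pos 21: only 0 nt remain (<3), stop (end of mRNA)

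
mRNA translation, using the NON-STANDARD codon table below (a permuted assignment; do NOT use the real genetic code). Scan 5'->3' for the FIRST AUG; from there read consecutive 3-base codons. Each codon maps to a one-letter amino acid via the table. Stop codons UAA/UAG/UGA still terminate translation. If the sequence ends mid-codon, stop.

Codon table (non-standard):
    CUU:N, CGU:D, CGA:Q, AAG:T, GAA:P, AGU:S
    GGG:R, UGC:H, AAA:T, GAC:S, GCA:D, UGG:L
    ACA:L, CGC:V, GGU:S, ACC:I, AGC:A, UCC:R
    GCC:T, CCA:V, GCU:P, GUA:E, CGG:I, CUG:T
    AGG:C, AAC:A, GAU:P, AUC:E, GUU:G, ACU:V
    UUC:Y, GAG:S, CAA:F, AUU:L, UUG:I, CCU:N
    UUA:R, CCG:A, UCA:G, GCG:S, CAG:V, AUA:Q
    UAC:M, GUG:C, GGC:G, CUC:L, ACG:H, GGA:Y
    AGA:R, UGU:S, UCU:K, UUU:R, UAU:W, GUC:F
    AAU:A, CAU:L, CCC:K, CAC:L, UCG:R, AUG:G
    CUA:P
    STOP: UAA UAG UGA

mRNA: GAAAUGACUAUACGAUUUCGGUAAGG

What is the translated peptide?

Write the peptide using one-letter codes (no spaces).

Answer: GVQQRI

Derivation:
start AUG at pos 3
pos 3: AUG -> G; peptide=G
pos 6: ACU -> V; peptide=GV
pos 9: AUA -> Q; peptide=GVQ
pos 12: CGA -> Q; peptide=GVQQ
pos 15: UUU -> R; peptide=GVQQR
pos 18: CGG -> I; peptide=GVQQRI
pos 21: UAA -> STOP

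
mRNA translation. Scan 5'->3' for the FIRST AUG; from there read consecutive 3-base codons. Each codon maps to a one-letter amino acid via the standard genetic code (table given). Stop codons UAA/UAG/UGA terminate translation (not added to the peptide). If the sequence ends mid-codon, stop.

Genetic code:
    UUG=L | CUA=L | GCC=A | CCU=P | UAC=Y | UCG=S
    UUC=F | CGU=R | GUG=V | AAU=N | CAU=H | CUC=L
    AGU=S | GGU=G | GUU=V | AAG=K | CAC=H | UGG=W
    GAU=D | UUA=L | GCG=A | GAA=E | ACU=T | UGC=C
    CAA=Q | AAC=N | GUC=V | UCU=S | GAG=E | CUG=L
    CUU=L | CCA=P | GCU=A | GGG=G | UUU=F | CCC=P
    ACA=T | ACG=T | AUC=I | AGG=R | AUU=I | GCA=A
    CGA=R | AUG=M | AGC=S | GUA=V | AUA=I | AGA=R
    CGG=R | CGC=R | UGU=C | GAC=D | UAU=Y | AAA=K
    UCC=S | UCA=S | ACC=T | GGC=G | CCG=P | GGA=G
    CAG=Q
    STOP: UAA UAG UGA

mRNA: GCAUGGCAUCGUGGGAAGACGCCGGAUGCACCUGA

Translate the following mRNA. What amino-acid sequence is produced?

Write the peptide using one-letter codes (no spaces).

start AUG at pos 2
pos 2: AUG -> M; peptide=M
pos 5: GCA -> A; peptide=MA
pos 8: UCG -> S; peptide=MAS
pos 11: UGG -> W; peptide=MASW
pos 14: GAA -> E; peptide=MASWE
pos 17: GAC -> D; peptide=MASWED
pos 20: GCC -> A; peptide=MASWEDA
pos 23: GGA -> G; peptide=MASWEDAG
pos 26: UGC -> C; peptide=MASWEDAGC
pos 29: ACC -> T; peptide=MASWEDAGCT
pos 32: UGA -> STOP

Answer: MASWEDAGCT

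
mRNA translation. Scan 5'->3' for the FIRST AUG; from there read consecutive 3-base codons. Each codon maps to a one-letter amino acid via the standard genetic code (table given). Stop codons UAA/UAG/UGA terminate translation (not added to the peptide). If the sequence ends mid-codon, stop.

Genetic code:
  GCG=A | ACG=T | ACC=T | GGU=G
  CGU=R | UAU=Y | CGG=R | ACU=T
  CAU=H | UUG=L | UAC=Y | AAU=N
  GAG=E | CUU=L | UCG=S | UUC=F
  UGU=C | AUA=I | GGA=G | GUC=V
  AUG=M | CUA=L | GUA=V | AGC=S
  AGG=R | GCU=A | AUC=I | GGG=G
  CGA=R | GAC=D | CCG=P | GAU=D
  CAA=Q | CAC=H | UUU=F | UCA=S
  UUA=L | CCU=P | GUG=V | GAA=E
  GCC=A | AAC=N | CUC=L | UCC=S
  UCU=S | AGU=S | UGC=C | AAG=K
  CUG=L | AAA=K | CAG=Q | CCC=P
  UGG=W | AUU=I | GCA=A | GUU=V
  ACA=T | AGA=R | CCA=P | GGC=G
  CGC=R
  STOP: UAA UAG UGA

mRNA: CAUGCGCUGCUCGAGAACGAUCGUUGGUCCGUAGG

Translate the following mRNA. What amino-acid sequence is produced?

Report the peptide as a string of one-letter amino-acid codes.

start AUG at pos 1
pos 1: AUG -> M; peptide=M
pos 4: CGC -> R; peptide=MR
pos 7: UGC -> C; peptide=MRC
pos 10: UCG -> S; peptide=MRCS
pos 13: AGA -> R; peptide=MRCSR
pos 16: ACG -> T; peptide=MRCSRT
pos 19: AUC -> I; peptide=MRCSRTI
pos 22: GUU -> V; peptide=MRCSRTIV
pos 25: GGU -> G; peptide=MRCSRTIVG
pos 28: CCG -> P; peptide=MRCSRTIVGP
pos 31: UAG -> STOP

Answer: MRCSRTIVGP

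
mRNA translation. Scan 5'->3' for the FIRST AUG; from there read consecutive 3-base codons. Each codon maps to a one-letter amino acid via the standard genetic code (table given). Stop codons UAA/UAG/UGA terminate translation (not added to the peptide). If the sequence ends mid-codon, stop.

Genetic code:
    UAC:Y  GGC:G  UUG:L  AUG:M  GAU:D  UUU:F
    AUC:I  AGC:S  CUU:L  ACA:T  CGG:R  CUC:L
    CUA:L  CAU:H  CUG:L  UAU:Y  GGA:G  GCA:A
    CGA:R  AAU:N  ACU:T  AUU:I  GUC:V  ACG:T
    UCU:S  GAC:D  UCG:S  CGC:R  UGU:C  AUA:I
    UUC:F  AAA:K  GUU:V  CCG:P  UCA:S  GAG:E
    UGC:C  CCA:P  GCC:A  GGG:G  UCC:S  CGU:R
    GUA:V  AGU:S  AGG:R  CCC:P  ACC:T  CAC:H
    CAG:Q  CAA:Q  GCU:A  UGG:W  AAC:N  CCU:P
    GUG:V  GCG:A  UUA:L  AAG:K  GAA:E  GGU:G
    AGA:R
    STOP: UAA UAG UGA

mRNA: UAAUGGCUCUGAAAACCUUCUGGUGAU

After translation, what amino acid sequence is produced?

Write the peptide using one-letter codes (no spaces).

start AUG at pos 2
pos 2: AUG -> M; peptide=M
pos 5: GCU -> A; peptide=MA
pos 8: CUG -> L; peptide=MAL
pos 11: AAA -> K; peptide=MALK
pos 14: ACC -> T; peptide=MALKT
pos 17: UUC -> F; peptide=MALKTF
pos 20: UGG -> W; peptide=MALKTFW
pos 23: UGA -> STOP

Answer: MALKTFW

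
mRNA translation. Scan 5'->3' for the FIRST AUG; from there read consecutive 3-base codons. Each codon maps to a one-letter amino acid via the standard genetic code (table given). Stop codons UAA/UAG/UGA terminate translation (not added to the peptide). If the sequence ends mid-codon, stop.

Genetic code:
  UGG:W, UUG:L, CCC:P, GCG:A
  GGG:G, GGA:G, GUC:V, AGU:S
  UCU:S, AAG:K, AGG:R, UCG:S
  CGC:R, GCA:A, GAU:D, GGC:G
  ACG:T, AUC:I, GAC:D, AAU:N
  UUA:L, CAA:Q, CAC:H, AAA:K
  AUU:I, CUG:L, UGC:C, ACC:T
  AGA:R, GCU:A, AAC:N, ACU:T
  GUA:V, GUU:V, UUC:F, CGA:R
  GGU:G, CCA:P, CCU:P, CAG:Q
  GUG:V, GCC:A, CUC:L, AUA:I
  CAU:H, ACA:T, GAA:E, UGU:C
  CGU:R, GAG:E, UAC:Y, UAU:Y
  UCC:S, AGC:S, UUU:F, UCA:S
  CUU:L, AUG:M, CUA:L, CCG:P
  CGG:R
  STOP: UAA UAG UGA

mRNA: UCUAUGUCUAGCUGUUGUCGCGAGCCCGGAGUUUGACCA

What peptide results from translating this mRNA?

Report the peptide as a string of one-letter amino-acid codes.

start AUG at pos 3
pos 3: AUG -> M; peptide=M
pos 6: UCU -> S; peptide=MS
pos 9: AGC -> S; peptide=MSS
pos 12: UGU -> C; peptide=MSSC
pos 15: UGU -> C; peptide=MSSCC
pos 18: CGC -> R; peptide=MSSCCR
pos 21: GAG -> E; peptide=MSSCCRE
pos 24: CCC -> P; peptide=MSSCCREP
pos 27: GGA -> G; peptide=MSSCCREPG
pos 30: GUU -> V; peptide=MSSCCREPGV
pos 33: UGA -> STOP

Answer: MSSCCREPGV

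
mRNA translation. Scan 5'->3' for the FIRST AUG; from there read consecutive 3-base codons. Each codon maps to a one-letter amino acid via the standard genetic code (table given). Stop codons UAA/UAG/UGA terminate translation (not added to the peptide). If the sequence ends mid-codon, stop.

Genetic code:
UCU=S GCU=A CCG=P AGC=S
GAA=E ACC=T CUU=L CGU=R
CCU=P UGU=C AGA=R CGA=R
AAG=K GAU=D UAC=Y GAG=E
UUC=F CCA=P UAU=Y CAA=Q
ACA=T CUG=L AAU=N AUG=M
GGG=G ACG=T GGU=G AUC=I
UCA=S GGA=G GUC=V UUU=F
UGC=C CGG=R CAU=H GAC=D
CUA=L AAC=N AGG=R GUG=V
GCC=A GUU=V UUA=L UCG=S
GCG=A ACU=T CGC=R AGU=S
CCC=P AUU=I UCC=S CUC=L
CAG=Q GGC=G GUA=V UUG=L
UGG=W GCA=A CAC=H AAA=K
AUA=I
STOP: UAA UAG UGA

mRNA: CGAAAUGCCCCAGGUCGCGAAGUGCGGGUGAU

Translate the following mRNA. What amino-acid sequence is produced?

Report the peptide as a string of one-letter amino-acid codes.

Answer: MPQVAKCG

Derivation:
start AUG at pos 4
pos 4: AUG -> M; peptide=M
pos 7: CCC -> P; peptide=MP
pos 10: CAG -> Q; peptide=MPQ
pos 13: GUC -> V; peptide=MPQV
pos 16: GCG -> A; peptide=MPQVA
pos 19: AAG -> K; peptide=MPQVAK
pos 22: UGC -> C; peptide=MPQVAKC
pos 25: GGG -> G; peptide=MPQVAKCG
pos 28: UGA -> STOP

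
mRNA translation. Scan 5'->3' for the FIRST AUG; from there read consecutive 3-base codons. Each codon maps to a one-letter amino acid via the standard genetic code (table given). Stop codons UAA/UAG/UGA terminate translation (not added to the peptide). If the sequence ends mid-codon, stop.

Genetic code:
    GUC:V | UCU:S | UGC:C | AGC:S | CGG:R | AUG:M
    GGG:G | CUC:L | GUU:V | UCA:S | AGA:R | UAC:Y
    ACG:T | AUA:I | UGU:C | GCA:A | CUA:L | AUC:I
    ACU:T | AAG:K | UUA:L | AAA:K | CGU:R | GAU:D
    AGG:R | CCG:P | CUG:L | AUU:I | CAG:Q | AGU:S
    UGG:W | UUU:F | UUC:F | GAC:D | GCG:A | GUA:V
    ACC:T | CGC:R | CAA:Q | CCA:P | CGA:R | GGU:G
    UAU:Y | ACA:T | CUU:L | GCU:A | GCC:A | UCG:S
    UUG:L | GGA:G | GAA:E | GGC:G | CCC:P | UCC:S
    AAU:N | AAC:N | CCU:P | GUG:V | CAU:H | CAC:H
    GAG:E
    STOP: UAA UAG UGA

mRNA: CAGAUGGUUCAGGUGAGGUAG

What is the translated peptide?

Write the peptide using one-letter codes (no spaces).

Answer: MVQVR

Derivation:
start AUG at pos 3
pos 3: AUG -> M; peptide=M
pos 6: GUU -> V; peptide=MV
pos 9: CAG -> Q; peptide=MVQ
pos 12: GUG -> V; peptide=MVQV
pos 15: AGG -> R; peptide=MVQVR
pos 18: UAG -> STOP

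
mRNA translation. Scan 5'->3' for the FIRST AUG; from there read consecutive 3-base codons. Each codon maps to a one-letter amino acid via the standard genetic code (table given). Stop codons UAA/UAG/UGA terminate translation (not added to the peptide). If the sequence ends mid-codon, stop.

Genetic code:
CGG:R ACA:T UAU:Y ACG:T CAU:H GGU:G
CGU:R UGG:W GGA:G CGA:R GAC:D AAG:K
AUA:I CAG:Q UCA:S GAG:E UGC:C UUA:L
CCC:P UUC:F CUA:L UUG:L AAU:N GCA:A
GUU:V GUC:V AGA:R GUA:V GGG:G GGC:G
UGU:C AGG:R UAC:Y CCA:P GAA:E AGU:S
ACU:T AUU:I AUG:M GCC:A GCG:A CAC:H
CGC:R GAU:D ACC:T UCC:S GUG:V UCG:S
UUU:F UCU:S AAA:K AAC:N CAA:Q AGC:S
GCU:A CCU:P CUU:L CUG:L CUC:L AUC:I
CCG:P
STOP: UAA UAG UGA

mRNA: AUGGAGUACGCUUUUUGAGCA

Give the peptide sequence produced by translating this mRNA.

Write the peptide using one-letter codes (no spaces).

Answer: MEYAF

Derivation:
start AUG at pos 0
pos 0: AUG -> M; peptide=M
pos 3: GAG -> E; peptide=ME
pos 6: UAC -> Y; peptide=MEY
pos 9: GCU -> A; peptide=MEYA
pos 12: UUU -> F; peptide=MEYAF
pos 15: UGA -> STOP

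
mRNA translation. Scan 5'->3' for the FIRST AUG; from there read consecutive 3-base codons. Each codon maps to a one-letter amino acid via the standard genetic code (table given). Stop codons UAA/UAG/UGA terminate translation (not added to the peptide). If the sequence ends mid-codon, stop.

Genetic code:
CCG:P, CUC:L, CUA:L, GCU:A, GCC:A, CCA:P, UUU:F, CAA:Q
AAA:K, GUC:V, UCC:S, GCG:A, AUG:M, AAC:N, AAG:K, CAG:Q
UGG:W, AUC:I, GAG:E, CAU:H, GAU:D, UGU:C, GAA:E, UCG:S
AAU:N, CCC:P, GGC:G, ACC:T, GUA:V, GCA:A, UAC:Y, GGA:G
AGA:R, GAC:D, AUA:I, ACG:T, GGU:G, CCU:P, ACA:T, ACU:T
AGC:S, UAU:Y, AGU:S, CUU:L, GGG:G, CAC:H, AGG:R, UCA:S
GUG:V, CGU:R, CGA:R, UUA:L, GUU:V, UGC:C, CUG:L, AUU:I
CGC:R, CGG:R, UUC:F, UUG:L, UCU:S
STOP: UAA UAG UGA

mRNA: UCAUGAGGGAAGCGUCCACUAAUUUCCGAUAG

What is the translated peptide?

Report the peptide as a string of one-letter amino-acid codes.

Answer: MREASTNFR

Derivation:
start AUG at pos 2
pos 2: AUG -> M; peptide=M
pos 5: AGG -> R; peptide=MR
pos 8: GAA -> E; peptide=MRE
pos 11: GCG -> A; peptide=MREA
pos 14: UCC -> S; peptide=MREAS
pos 17: ACU -> T; peptide=MREAST
pos 20: AAU -> N; peptide=MREASTN
pos 23: UUC -> F; peptide=MREASTNF
pos 26: CGA -> R; peptide=MREASTNFR
pos 29: UAG -> STOP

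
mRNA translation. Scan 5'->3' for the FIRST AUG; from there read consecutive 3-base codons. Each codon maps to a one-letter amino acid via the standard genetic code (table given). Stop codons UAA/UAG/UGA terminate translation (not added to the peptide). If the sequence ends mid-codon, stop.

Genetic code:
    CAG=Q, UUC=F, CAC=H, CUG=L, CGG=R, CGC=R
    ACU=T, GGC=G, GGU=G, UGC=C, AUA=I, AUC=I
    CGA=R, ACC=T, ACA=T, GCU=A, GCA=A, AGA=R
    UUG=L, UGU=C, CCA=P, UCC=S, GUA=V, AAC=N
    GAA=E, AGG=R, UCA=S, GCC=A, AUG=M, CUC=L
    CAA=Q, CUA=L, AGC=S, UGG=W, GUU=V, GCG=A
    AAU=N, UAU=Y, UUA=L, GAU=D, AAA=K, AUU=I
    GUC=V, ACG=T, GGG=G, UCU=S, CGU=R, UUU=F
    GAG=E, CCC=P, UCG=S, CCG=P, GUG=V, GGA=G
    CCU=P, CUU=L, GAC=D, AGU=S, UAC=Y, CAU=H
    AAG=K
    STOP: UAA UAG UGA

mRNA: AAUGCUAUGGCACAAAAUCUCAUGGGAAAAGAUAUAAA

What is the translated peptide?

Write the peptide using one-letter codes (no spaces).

start AUG at pos 1
pos 1: AUG -> M; peptide=M
pos 4: CUA -> L; peptide=ML
pos 7: UGG -> W; peptide=MLW
pos 10: CAC -> H; peptide=MLWH
pos 13: AAA -> K; peptide=MLWHK
pos 16: AUC -> I; peptide=MLWHKI
pos 19: UCA -> S; peptide=MLWHKIS
pos 22: UGG -> W; peptide=MLWHKISW
pos 25: GAA -> E; peptide=MLWHKISWE
pos 28: AAG -> K; peptide=MLWHKISWEK
pos 31: AUA -> I; peptide=MLWHKISWEKI
pos 34: UAA -> STOP

Answer: MLWHKISWEKI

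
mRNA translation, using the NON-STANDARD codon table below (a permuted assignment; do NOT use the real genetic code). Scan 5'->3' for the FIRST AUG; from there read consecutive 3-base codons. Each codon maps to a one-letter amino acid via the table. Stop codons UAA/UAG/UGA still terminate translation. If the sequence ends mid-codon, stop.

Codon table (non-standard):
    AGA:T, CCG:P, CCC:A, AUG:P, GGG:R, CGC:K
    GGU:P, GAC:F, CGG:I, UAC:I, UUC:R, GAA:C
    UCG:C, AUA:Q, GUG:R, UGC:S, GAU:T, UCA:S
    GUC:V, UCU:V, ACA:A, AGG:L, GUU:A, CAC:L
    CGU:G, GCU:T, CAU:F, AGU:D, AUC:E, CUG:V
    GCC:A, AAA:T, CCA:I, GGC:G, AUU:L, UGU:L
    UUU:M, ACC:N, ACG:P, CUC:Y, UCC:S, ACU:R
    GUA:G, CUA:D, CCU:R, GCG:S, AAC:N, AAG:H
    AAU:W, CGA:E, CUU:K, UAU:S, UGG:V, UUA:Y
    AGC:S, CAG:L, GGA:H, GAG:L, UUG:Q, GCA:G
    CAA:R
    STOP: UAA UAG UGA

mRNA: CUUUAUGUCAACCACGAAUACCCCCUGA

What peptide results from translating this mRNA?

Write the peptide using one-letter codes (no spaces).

Answer: PSNPWNA

Derivation:
start AUG at pos 4
pos 4: AUG -> P; peptide=P
pos 7: UCA -> S; peptide=PS
pos 10: ACC -> N; peptide=PSN
pos 13: ACG -> P; peptide=PSNP
pos 16: AAU -> W; peptide=PSNPW
pos 19: ACC -> N; peptide=PSNPWN
pos 22: CCC -> A; peptide=PSNPWNA
pos 25: UGA -> STOP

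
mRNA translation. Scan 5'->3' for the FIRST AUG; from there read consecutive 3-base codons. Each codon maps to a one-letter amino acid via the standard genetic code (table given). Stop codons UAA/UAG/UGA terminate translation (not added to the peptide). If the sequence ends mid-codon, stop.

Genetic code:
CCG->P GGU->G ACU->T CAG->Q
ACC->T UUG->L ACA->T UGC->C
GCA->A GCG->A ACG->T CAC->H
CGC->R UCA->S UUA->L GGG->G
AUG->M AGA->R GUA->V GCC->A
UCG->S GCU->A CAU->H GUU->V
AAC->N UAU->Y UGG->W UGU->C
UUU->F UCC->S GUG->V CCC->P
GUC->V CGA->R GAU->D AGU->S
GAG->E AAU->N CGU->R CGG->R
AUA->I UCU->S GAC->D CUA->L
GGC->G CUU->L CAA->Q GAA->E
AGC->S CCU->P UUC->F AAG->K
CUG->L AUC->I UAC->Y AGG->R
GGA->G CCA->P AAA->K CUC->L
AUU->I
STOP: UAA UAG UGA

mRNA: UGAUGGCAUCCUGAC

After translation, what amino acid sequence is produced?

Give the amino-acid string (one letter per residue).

Answer: MAS

Derivation:
start AUG at pos 2
pos 2: AUG -> M; peptide=M
pos 5: GCA -> A; peptide=MA
pos 8: UCC -> S; peptide=MAS
pos 11: UGA -> STOP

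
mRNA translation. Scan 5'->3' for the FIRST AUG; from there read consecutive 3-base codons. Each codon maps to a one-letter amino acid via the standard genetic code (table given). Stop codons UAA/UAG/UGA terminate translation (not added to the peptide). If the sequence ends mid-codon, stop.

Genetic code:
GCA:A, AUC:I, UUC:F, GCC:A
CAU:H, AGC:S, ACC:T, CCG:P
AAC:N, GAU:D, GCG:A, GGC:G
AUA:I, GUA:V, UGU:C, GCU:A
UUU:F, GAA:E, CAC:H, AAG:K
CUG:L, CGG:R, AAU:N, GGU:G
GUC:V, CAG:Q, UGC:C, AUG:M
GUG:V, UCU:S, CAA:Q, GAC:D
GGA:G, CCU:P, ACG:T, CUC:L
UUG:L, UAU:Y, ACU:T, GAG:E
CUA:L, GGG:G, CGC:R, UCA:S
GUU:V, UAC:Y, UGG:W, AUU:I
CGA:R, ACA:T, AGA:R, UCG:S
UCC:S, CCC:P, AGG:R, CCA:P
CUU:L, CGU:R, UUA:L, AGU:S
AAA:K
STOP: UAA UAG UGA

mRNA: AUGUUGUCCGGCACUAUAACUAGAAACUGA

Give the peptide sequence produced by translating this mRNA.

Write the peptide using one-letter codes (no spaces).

Answer: MLSGTITRN

Derivation:
start AUG at pos 0
pos 0: AUG -> M; peptide=M
pos 3: UUG -> L; peptide=ML
pos 6: UCC -> S; peptide=MLS
pos 9: GGC -> G; peptide=MLSG
pos 12: ACU -> T; peptide=MLSGT
pos 15: AUA -> I; peptide=MLSGTI
pos 18: ACU -> T; peptide=MLSGTIT
pos 21: AGA -> R; peptide=MLSGTITR
pos 24: AAC -> N; peptide=MLSGTITRN
pos 27: UGA -> STOP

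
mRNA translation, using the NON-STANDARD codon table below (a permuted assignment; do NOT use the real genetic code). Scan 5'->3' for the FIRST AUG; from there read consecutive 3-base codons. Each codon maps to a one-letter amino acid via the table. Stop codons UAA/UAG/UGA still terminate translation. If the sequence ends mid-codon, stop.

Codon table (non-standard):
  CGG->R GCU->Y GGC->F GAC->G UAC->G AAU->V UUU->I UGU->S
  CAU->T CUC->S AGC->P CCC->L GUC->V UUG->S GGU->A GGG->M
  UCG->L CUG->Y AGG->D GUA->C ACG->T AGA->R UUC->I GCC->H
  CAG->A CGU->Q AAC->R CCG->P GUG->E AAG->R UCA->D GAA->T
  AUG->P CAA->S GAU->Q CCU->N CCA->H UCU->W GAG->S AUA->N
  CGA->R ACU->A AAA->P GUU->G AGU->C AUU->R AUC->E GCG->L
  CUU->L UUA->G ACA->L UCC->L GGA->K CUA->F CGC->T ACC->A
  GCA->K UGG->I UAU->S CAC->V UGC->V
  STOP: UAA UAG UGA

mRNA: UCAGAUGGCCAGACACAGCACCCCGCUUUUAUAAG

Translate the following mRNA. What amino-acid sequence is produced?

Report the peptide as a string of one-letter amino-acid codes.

Answer: PHRVPAPLG

Derivation:
start AUG at pos 4
pos 4: AUG -> P; peptide=P
pos 7: GCC -> H; peptide=PH
pos 10: AGA -> R; peptide=PHR
pos 13: CAC -> V; peptide=PHRV
pos 16: AGC -> P; peptide=PHRVP
pos 19: ACC -> A; peptide=PHRVPA
pos 22: CCG -> P; peptide=PHRVPAP
pos 25: CUU -> L; peptide=PHRVPAPL
pos 28: UUA -> G; peptide=PHRVPAPLG
pos 31: UAA -> STOP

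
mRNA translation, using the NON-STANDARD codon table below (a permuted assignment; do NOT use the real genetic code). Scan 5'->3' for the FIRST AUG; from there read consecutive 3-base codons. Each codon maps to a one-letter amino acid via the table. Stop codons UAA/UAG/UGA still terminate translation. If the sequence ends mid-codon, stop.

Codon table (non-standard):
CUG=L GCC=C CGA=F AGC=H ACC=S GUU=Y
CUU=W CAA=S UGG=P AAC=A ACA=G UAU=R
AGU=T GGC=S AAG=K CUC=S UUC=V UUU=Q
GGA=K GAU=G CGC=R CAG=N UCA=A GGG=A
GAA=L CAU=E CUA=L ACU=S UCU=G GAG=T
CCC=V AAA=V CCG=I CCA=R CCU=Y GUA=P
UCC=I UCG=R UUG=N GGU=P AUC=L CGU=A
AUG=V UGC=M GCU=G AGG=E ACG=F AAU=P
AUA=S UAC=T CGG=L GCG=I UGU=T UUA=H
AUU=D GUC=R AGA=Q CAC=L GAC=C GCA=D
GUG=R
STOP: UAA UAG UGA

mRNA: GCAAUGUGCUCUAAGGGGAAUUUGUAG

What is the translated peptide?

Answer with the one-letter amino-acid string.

start AUG at pos 3
pos 3: AUG -> V; peptide=V
pos 6: UGC -> M; peptide=VM
pos 9: UCU -> G; peptide=VMG
pos 12: AAG -> K; peptide=VMGK
pos 15: GGG -> A; peptide=VMGKA
pos 18: AAU -> P; peptide=VMGKAP
pos 21: UUG -> N; peptide=VMGKAPN
pos 24: UAG -> STOP

Answer: VMGKAPN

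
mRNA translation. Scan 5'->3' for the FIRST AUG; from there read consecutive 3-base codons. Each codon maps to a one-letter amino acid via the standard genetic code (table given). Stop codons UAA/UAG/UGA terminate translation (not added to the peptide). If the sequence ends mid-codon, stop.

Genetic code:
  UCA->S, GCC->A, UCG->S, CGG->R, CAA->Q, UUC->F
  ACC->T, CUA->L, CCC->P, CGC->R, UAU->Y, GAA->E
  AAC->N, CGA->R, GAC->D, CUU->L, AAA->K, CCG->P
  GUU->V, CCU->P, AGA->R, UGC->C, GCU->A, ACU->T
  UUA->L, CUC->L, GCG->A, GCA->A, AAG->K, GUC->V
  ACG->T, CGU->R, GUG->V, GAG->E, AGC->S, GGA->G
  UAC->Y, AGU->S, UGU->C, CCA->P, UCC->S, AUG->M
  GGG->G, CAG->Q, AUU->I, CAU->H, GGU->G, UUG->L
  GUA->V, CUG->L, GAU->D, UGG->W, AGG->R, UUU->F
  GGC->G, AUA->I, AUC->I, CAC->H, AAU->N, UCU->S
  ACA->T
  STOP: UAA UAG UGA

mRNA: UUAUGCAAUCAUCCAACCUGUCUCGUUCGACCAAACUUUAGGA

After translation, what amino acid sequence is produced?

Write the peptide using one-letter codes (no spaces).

Answer: MQSSNLSRSTKL

Derivation:
start AUG at pos 2
pos 2: AUG -> M; peptide=M
pos 5: CAA -> Q; peptide=MQ
pos 8: UCA -> S; peptide=MQS
pos 11: UCC -> S; peptide=MQSS
pos 14: AAC -> N; peptide=MQSSN
pos 17: CUG -> L; peptide=MQSSNL
pos 20: UCU -> S; peptide=MQSSNLS
pos 23: CGU -> R; peptide=MQSSNLSR
pos 26: UCG -> S; peptide=MQSSNLSRS
pos 29: ACC -> T; peptide=MQSSNLSRST
pos 32: AAA -> K; peptide=MQSSNLSRSTK
pos 35: CUU -> L; peptide=MQSSNLSRSTKL
pos 38: UAG -> STOP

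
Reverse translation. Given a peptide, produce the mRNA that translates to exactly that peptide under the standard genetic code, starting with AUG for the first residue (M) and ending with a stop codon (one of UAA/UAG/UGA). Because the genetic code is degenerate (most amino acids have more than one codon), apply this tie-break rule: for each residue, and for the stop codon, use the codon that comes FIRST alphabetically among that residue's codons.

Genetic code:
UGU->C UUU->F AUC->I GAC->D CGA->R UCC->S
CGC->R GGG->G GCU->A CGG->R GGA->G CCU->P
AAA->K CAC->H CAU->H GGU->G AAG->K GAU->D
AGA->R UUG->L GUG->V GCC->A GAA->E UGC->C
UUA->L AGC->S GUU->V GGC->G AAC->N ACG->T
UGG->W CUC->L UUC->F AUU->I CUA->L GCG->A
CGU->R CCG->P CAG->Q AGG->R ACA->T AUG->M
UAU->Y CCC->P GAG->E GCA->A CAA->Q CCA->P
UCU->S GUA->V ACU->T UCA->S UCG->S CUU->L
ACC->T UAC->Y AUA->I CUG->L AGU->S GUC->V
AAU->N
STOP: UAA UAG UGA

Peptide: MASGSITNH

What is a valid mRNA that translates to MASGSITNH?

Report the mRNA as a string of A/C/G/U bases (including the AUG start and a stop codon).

residue 1: M -> AUG (start codon)
residue 2: A codons sorted = GCA,GCC,GCG,GCU -> pick first = GCA
residue 3: S codons sorted = AGC,AGU,UCA,UCC,UCG,UCU -> pick first = AGC
residue 4: G codons sorted = GGA,GGC,GGG,GGU -> pick first = GGA
residue 5: S codons sorted = AGC,AGU,UCA,UCC,UCG,UCU -> pick first = AGC
residue 6: I codons sorted = AUA,AUC,AUU -> pick first = AUA
residue 7: T codons sorted = ACA,ACC,ACG,ACU -> pick first = ACA
residue 8: N codons sorted = AAC,AAU -> pick first = AAC
residue 9: H codons sorted = CAC,CAU -> pick first = CAC
terminator: stop codons sorted = UAA,UAG,UGA -> pick first = UAA

Answer: mRNA: AUGGCAAGCGGAAGCAUAACAAACCACUAA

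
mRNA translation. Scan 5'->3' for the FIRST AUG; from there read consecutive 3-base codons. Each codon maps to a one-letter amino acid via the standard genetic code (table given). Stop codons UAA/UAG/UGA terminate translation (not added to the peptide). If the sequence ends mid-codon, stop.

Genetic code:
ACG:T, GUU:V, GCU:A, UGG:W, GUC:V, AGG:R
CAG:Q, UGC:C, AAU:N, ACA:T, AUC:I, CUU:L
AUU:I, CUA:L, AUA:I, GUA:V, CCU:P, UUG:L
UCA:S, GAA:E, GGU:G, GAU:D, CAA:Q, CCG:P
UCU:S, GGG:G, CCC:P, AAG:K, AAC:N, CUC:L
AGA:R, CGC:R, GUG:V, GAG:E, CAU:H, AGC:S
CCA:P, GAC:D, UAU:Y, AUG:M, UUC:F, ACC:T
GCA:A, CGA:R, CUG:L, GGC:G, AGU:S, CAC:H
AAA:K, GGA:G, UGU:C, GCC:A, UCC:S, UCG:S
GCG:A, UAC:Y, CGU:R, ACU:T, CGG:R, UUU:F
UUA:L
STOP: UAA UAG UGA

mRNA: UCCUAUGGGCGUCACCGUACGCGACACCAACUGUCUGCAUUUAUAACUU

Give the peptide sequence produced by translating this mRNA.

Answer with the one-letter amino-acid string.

Answer: MGVTVRDTNCLHL

Derivation:
start AUG at pos 4
pos 4: AUG -> M; peptide=M
pos 7: GGC -> G; peptide=MG
pos 10: GUC -> V; peptide=MGV
pos 13: ACC -> T; peptide=MGVT
pos 16: GUA -> V; peptide=MGVTV
pos 19: CGC -> R; peptide=MGVTVR
pos 22: GAC -> D; peptide=MGVTVRD
pos 25: ACC -> T; peptide=MGVTVRDT
pos 28: AAC -> N; peptide=MGVTVRDTN
pos 31: UGU -> C; peptide=MGVTVRDTNC
pos 34: CUG -> L; peptide=MGVTVRDTNCL
pos 37: CAU -> H; peptide=MGVTVRDTNCLH
pos 40: UUA -> L; peptide=MGVTVRDTNCLHL
pos 43: UAA -> STOP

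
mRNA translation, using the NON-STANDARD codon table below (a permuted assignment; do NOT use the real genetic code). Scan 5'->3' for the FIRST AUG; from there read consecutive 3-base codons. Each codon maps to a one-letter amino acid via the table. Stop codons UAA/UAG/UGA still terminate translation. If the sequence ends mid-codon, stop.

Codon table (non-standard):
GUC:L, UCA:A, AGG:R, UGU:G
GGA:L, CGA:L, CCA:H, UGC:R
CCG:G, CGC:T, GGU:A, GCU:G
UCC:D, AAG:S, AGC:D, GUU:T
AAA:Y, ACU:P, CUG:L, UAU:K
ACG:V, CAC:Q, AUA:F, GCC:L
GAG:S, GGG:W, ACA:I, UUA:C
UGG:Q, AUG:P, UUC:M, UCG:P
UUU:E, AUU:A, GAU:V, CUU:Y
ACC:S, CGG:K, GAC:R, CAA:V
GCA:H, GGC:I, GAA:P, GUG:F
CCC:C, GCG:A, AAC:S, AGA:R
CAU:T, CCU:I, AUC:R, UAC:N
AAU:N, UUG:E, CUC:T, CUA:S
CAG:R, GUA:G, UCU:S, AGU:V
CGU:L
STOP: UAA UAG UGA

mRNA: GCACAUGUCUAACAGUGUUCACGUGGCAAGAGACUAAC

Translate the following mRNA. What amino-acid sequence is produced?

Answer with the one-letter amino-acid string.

start AUG at pos 4
pos 4: AUG -> P; peptide=P
pos 7: UCU -> S; peptide=PS
pos 10: AAC -> S; peptide=PSS
pos 13: AGU -> V; peptide=PSSV
pos 16: GUU -> T; peptide=PSSVT
pos 19: CAC -> Q; peptide=PSSVTQ
pos 22: GUG -> F; peptide=PSSVTQF
pos 25: GCA -> H; peptide=PSSVTQFH
pos 28: AGA -> R; peptide=PSSVTQFHR
pos 31: GAC -> R; peptide=PSSVTQFHRR
pos 34: UAA -> STOP

Answer: PSSVTQFHRR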